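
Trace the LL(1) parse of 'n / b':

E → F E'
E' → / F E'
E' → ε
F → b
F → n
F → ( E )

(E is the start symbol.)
LL(1) parsing maintains a stack (initially the start symbol over $) and the input. At each step: if the stack top is a terminal, match it against the current input token; if it is a non-terminal N, replace it with the RHS of M[N, lookahead] (the unique production whose predict set contains the lookahead).

Stack is shown with the top on the left.

Stack     Input    Action
-------------------------
E $       n / b $  output E → F E'
F E' $    n / b $  output F → n
n E' $    n / b $  match 'n'
E' $      / b $    output E' → / F E'
/ F E' $  / b $    match '/'
F E' $    b $      output F → b
b E' $    b $      match 'b'
E' $      $        output E' → ε
$         $        accept

The string is accepted.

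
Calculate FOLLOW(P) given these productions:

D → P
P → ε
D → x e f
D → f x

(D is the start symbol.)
In D → P: P is at the end, add FOLLOW(D)

The FOLLOW sets referred to above (computed the same way, to a fixed point):
  FOLLOW(D) = { $ }

Taking the union: FOLLOW(P) = { $ }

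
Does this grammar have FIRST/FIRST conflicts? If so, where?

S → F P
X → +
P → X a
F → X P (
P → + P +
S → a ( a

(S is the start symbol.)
FIRST sets of the non-terminals at (or reachable through a nullable prefix from) the front of some alternative:
  FIRST(F) = { '+' }
  FIRST(X) = { '+' }

Productions for S:
  S → F P: FIRST = { '+' }
  S → a ( a: FIRST = { 'a' }
Productions for P:
  P → X a: FIRST = { '+' }
  P → + P +: FIRST = { '+' }
X, F have only one production, so no FIRST/FIRST conflict is possible there.

Conflict for P: P → X a and P → + P +
  Overlap: { '+' }

Answer: Yes. P → X a / P → '+' P '+' on { '+' }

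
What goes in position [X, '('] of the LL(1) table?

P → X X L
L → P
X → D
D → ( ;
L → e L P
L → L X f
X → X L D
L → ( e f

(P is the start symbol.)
To find M[X, '('], we find productions for X where '(' is in the predict set (PREDICT(N → α) = (FIRST(α) \ {ε}) ∪ (FOLLOW(N) if α ⇒* ε)).

Relevant sets:
  FIRST(D) = { '(' }
  FIRST(X) = { '(' }

X → D: PREDICT = { '(' }
  '(' is in predict set, so this production goes in M[X, '(']
X → X L D: PREDICT = { '(' }
  '(' is in predict set, so this production goes in M[X, '(']

M[X, '('] = X → D, X → X L D  (a multiply-defined cell — the grammar is not LL(1))

Answer: X → D, X → X L D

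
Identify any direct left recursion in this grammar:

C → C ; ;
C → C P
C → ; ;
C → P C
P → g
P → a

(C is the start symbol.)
C → C ; ;: LEFT RECURSIVE (starts with C)
C → C P: LEFT RECURSIVE (starts with C)
C → ; ;: starts with ';'
C → P C: starts with P
P → g: starts with g
P → a: starts with a

The grammar has direct left recursion on: C.

Answer: Yes, C is left-recursive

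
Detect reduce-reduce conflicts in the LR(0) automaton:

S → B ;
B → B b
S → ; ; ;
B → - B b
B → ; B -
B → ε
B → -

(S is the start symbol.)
A reduce-reduce conflict occurs when an LR(0) state has two complete items [A → α .] and [B → β .] — both call for a reduction, and with no lookahead the parser cannot choose between them.

Augment with S' → S and build the canonical LR(0) collection (I0 = CLOSURE({[S' → . S]}), then GOTO on every symbol after a dot until no new states appear). It has 14 states:
  I0: { [B → . - B b], [B → . -], [B → . ; B -], [B → . B b], [B → .], [S → . ; ; ;], [S → . B ;], [S' → . S] }  — shift, reduce
  I1: { [B → - . B b], [B → - .], [B → . - B b], [B → . -], [B → . ; B -], [B → . B b], [B → .] }  — shift, 2 reduces
  I2: { [B → . - B b], [B → . -], [B → . ; B -], [B → . B b], [B → .], [B → ; . B -], [S → ; . ; ;] }  — shift, reduce
  I3: { [B → B . b], [S → B . ;] }  — shift
  I4: { [S' → S .] }  — accept
  I5: { [S → B ; .] }  — reduce
  I6: { [B → B b .] }  — reduce
  I7: { [B → . - B b], [B → . -], [B → . ; B -], [B → . B b], [B → .], [B → ; . B -], [S → ; ; . ;] }  — shift, reduce
  I8: { [B → ; B . -], [B → B . b] }  — shift
  I9: { [B → ; B - .] }  — reduce
  I10: { [B → . - B b], [B → . -], [B → . ; B -], [B → . B b], [B → .], [B → ; . B -], [S → ; ; ; .] }  — shift, 2 reduces
  I11: { [B → . - B b], [B → . -], [B → . ; B -], [B → . B b], [B → .], [B → ; . B -] }  — shift, reduce
  I12: { [B → - B . b], [B → B . b] }  — shift
  I13: { [B → - B b .], [B → B b .] }  — 2 reduces

I1 contains complete items [B → .], [B → - .] — reduce-reduce conflict.
I10 contains complete items [B → .], [S → ; ; ; .] — reduce-reduce conflict.
I13 contains complete items [B → - B b .], [B → B b .] — reduce-reduce conflict.

Answer: Yes — I1: [B → .] vs [B → - .]; I10: [B → .] vs [S → ; ; ; .]; I13: [B → - B b .] vs [B → B b .]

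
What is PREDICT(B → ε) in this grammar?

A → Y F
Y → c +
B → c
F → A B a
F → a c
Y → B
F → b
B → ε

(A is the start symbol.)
PREDICT(B → ε) = (FIRST(RHS) \ {ε}) ∪ (FOLLOW(B) if ε ∈ FIRST(RHS), i.e. RHS ⇒* ε)
The right-hand side is ε (FIRST(ε) = { ε }), so the predict set is FOLLOW(B) = { 'a', 'b', 'c' }
PREDICT(B → ε) = { 'a', 'b', 'c' }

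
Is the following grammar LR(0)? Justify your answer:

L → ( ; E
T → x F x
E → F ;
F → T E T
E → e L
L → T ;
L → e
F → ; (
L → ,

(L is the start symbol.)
Augment with L' → L and build the canonical LR(0) collection (I0 = CLOSURE({[L' → . L]}), then GOTO on every symbol after a dot until no new states appear). It has 21 states:
  I0: { [L → . ( ; E], [L → . ,], [L → . T ;], [L → . e], [L' → . L], [T → . x F x] }  — shift
  I1: { [L → ( . ; E] }  — shift
  I2: { [L → , .] }  — reduce
  I3: { [L' → L .] }  — accept
  I4: { [L → T . ;] }  — shift
  I5: { [L → e .] }  — reduce
  I6: { [F → . ; (], [F → . T E T], [T → . x F x], [T → x . F x] }  — shift
  I7: { [F → ; . (] }  — shift
  I8: { [T → x F . x] }  — shift
  I9: { [E → . F ;], [E → . e L], [F → . ; (], [F → . T E T], [F → T . E T], [T → . x F x] }  — shift
  I10: { [F → T E . T], [T → . x F x] }  — shift
  I11: { [E → F . ;] }  — shift
  I12: { [E → e . L], [L → . ( ; E], [L → . ,], [L → . T ;], [L → . e], [T → . x F x] }  — shift
  I13: { [E → e L .] }  — reduce
  I14: { [E → F ; .] }  — reduce
  I15: { [F → T E T .] }  — reduce
  I16: { [T → x F x .] }  — reduce
  I17: { [F → ; ( .] }  — reduce
  I18: { [L → T ; .] }  — reduce
  I19: { [E → . F ;], [E → . e L], [F → . ; (], [F → . T E T], [L → ( ; . E], [T → . x F x] }  — shift
  I20: { [L → ( ; E .] }  — reduce

Every state is either a pure shift/goto state or contains exactly one complete item and nothing to shift — no conflicts. The grammar is LR(0).

Answer: Yes, the grammar is LR(0)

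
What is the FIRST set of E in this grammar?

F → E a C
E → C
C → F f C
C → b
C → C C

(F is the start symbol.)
{ 'b' }

To compute FIRST(E), examine every production with E on the left-hand side, reading each right-hand side left to right until a non-nullable symbol is reached.

FIRST sets of the other non-terminals involved (by the same procedure, iterated to a fixed point):
  FIRST(C) = { 'b' }

From E → C:
  - C is a non-terminal: add FIRST(C) \ {ε} = { 'b' }
    C is not nullable, so stop

Collecting: FIRST(E) = { 'b' }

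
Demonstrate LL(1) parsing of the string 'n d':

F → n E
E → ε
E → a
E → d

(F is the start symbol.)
LL(1) parsing maintains a stack (initially the start symbol over $) and the input. At each step: if the stack top is a terminal, match it against the current input token; if it is a non-terminal N, replace it with the RHS of M[N, lookahead] (the unique production whose predict set contains the lookahead).

Stack is shown with the top on the left.

Stack  Input  Action
--------------------
F $    n d $  output F → n E
n E $  n d $  match 'n'
E $    d $    output E → d
d $    d $    match 'd'
$      $      accept

The string is accepted.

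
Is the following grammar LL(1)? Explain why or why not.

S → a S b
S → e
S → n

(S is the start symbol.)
Yes, the grammar is LL(1).

A grammar is LL(1) if for each non-terminal N with multiple productions, the predict sets of those productions are pairwise disjoint, where PREDICT(N → α) = (FIRST(α) \ {ε}) ∪ (FOLLOW(N) if α ⇒* ε).

For S:
  PREDICT(S → a S b) = { 'a' }
  PREDICT(S → e) = { 'e' }
  PREDICT(S → n) = { 'n' }

All predict sets are disjoint. The grammar IS LL(1).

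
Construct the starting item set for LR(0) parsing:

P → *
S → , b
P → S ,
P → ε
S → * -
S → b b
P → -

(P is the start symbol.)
First, augment the grammar with P' → P
I₀ = CLOSURE({ [P' → . P] }):
  [P' → . P] has the dot before P: add [P → . *], [P → . S ,], [P → .], [P → . -]
  [P → . S ,] has the dot before S: add [S → . , b], [S → . * -], [S → . b b]
No further items can be added.

I₀ = { [P → . *], [P → . -], [P → . S ,], [P → .], [P' → . P], [S → . * -], [S → . , b], [S → . b b] }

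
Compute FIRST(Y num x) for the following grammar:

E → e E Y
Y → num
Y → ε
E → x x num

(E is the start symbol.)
{ 'num' }

FIRST sets of the non-terminals involved (from the grammar, by fixed-point iteration):
  FIRST(Y) = { 'num', ε }

To compute FIRST(Y num x), process the symbols left to right:
Symbol Y is a non-terminal. Add FIRST(Y) \ {ε} = { 'num' }
Y is nullable (ε ∈ FIRST(Y)), continue to the next symbol.
Symbol num is a terminal. Add 'num' and stop.
FIRST(Y num x) = { 'num' }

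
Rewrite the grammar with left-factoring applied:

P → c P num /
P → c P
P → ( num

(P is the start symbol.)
P → c P P'
P' → num /
P' → ε
P → ( num

Left-factoring transforms A → αβ₁ | αβ₂ into A → αA' and A' → β₁ | β₂
(α is the longest common prefix among the alternatives). Repeat until
no nonterminal has two alternatives with a common prefix.

Round 1: P has alternatives sharing prefix 'c P'. Introduce P': P → c P P'
  Add: P' → num /
  Add: P' → ε

No remaining common prefixes — done.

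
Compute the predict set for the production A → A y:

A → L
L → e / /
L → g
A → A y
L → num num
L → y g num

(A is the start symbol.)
{ 'e', 'g', 'num', 'y' }

PREDICT(A → A y) = (FIRST(RHS) \ {ε}) ∪ (FOLLOW(A) if ε ∈ FIRST(RHS), i.e. RHS ⇒* ε)
FIRST(A) = { 'e', 'g', 'num', 'y' }
FIRST(A y) = { 'e', 'g', 'num', 'y' }
ε ∉ FIRST(A y), so FOLLOW(A) is not added.
PREDICT(A → A y) = { 'e', 'g', 'num', 'y' }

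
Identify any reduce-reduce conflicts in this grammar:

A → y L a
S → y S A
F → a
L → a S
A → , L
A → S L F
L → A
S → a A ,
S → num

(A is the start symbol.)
Augment with A' → A and build the canonical LR(0) collection (I0 = CLOSURE({[A' → . A]}), then GOTO on every symbol after a dot until no new states appear). It has 20 states:
  I0: { [A → . , L], [A → . S L F], [A → . y L a], [A' → . A], [S → . a A ,], [S → . num], [S → . y S A] }  — shift
  I1: { [A → , . L], [A → . , L], [A → . S L F], [A → . y L a], [L → . A], [L → . a S], [S → . a A ,], [S → . num], [S → . y S A] }  — shift
  I2: { [A' → A .] }  — accept
  I3: { [A → . , L], [A → . S L F], [A → . y L a], [A → S . L F], [L → . A], [L → . a S], [S → . a A ,], [S → . num], [S → . y S A] }  — shift
  I4: { [A → . , L], [A → . S L F], [A → . y L a], [S → . a A ,], [S → . num], [S → . y S A], [S → a . A ,] }  — shift
  I5: { [S → num .] }  — reduce
  I6: { [A → . , L], [A → . S L F], [A → . y L a], [A → y . L a], [L → . A], [L → . a S], [S → . a A ,], [S → . num], [S → . y S A], [S → y . S A] }  — shift
  I7: { [L → A .] }  — reduce
  I8: { [A → y L . a] }  — shift
  I9: { [A → . , L], [A → . S L F], [A → . y L a], [A → S . L F], [L → . A], [L → . a S], [S → . a A ,], [S → . num], [S → . y S A], [S → y S . A] }  — shift
  I10: { [A → . , L], [A → . S L F], [A → . y L a], [L → a . S], [S → . a A ,], [S → . num], [S → . y S A], [S → a . A ,] }  — shift
  I11: { [S → a A . ,] }  — shift
  I12: { [A → . , L], [A → . S L F], [A → . y L a], [A → S . L F], [L → . A], [L → . a S], [L → a S .], [S → . a A ,], [S → . num], [S → . y S A] }  — shift, reduce
  I13: { [A → S L . F], [F → . a] }  — shift
  I14: { [A → S L F .] }  — reduce
  I15: { [F → a .] }  — reduce
  I16: { [S → a A , .] }  — reduce
  I17: { [L → A .], [S → y S A .] }  — 2 reduces
  I18: { [A → y L a .] }  — reduce
  I19: { [A → , L .] }  — reduce

I17 contains complete items [L → A .], [S → y S A .] — reduce-reduce conflict.

Answer: Yes — I17: [L → A .] vs [S → y S A .]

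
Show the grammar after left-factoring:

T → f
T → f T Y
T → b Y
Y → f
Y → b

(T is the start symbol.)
T → f T'
T' → ε
T' → T Y
T → b Y
Y → f
Y → b

Left-factoring transforms A → αβ₁ | αβ₂ into A → αA' and A' → β₁ | β₂
(α is the longest common prefix among the alternatives). Repeat until
no nonterminal has two alternatives with a common prefix.

Round 1: T has alternatives sharing prefix 'f'. Introduce T': T → f T'
  Add: T' → ε
  Add: T' → T Y

No remaining common prefixes — done.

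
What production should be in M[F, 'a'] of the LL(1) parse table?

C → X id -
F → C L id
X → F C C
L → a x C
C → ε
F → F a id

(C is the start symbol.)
F → C L id, F → F a id

To find M[F, 'a'], we find productions for F where 'a' is in the predict set (PREDICT(N → α) = (FIRST(α) \ {ε}) ∪ (FOLLOW(N) if α ⇒* ε)).

Relevant sets:
  FIRST(C) = { 'a', ε }
  FIRST(L) = { 'a' }
  FIRST(F) = { 'a' }

F → C L id: PREDICT = { 'a' }
  'a' is in predict set, so this production goes in M[F, 'a']
F → F a id: PREDICT = { 'a' }
  'a' is in predict set, so this production goes in M[F, 'a']

M[F, 'a'] = F → C L id, F → F a id  (a multiply-defined cell — the grammar is not LL(1))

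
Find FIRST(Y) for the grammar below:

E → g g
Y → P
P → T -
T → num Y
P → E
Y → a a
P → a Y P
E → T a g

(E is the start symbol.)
FIRST sets of the other non-terminals involved (by the same procedure, iterated to a fixed point):
  FIRST(P) = { 'a', 'g', 'num' }

From Y → P:
  - P is a non-terminal: add FIRST(P) \ {ε} = { 'a', 'g', 'num' }
    P is not nullable, so stop
From Y → a a:
  - a is a terminal: add 'a' and stop

Collecting: FIRST(Y) = { 'a', 'g', 'num' }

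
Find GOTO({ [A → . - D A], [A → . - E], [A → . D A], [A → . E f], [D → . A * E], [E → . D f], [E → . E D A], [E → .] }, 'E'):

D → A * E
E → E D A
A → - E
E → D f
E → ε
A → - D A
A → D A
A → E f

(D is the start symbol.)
GOTO(I, 'E') = CLOSURE({ [A → αX.β] : [A → α.Xβ] ∈ I, X = 'E' })

Items with dot before 'E', with the dot advanced:
  [A → . E f] → [A → E . f]
  [E → . E D A] → [E → E . D A]
Closure of the advanced items:
  [E → E . D A] has the dot before D: add [D → . A * E]
  [D → . A * E] has the dot before A: add [A → . - E], [A → . - D A], [A → . D A], [A → . E f]
  [A → . E f] has the dot before E: add [E → . E D A], [E → . D f], [E → .]

GOTO = { [A → . - D A], [A → . - E], [A → . D A], [A → . E f], [A → E . f], [D → . A * E], [E → . D f], [E → . E D A], [E → .], [E → E . D A] }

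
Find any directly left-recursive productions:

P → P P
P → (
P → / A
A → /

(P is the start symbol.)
Direct left recursion occurs when N → N α for some non-terminal N (the right-hand side begins with the left-hand side itself).

P → P P: LEFT RECURSIVE (starts with P)
P → (: starts with '('
P → / A: starts with '/'
A → /: starts with '/'

The grammar has direct left recursion on: P.

Answer: Yes, P is left-recursive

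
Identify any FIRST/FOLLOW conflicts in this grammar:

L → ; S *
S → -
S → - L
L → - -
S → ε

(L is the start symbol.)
Nullable non-terminals: S.

S: nullable alternative(s) S → ε; FOLLOW(S) = { '*' }
  S → -: FIRST \ {ε} = { '-' } — disjoint from FOLLOW(S)
  S → - L: FIRST \ {ε} = { '-' } — disjoint from FOLLOW(S)
  S → ε: FIRST \ {ε} = { } — this is the only nullable alternative, skip

L has no nullable alternative, so no FIRST/FOLLOW check is needed there.

No FIRST/FOLLOW conflicts found.

Answer: No FIRST/FOLLOW conflicts.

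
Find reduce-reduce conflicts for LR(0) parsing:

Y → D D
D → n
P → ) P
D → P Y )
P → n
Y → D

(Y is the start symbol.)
Yes — I5: [D → n .] vs [P → n .]

A reduce-reduce conflict occurs when an LR(0) state has two complete items [A → α .] and [B → β .] — both call for a reduction, and with no lookahead the parser cannot choose between them.

Augment with Y' → Y and build the canonical LR(0) collection (I0 = CLOSURE({[Y' → . Y]}), then GOTO on every symbol after a dot until no new states appear). It has 11 states:
  I0: { [D → . P Y )], [D → . n], [P → . ) P], [P → . n], [Y → . D D], [Y → . D], [Y' → . Y] }  — shift
  I1: { [P → ) . P], [P → . ) P], [P → . n] }  — shift
  I2: { [D → . P Y )], [D → . n], [P → . ) P], [P → . n], [Y → D . D], [Y → D .] }  — shift, reduce
  I3: { [D → . P Y )], [D → . n], [D → P . Y )], [P → . ) P], [P → . n], [Y → . D D], [Y → . D] }  — shift
  I4: { [Y' → Y .] }  — accept
  I5: { [D → n .], [P → n .] }  — 2 reduces
  I6: { [D → P Y . )] }  — shift
  I7: { [D → P Y ) .] }  — reduce
  I8: { [Y → D D .] }  — reduce
  I9: { [P → ) P .] }  — reduce
  I10: { [P → n .] }  — reduce

I5 contains complete items [D → n .], [P → n .] — reduce-reduce conflict.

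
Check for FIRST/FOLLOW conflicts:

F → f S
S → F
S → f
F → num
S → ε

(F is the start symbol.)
No FIRST/FOLLOW conflicts.

Nullable non-terminals: S.
FIRST sets used below: FIRST(F) = { 'f', 'num' }

S: nullable alternative(s) S → ε; FOLLOW(S) = { $ }
  S → F: FIRST \ {ε} = { 'f', 'num' } — disjoint from FOLLOW(S)
  S → f: FIRST \ {ε} = { 'f' } — disjoint from FOLLOW(S)
  S → ε: FIRST \ {ε} = { } — this is the only nullable alternative, skip

F has no nullable alternative, so no FIRST/FOLLOW check is needed there.

No FIRST/FOLLOW conflicts found.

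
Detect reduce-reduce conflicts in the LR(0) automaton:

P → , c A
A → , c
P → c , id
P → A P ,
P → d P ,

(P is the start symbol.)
No reduce-reduce conflicts

Augment with P' → P and build the canonical LR(0) collection (I0 = CLOSURE({[P' → . P]}), then GOTO on every symbol after a dot until no new states appear). It has 16 states:
  I0: { [A → . , c], [P → . , c A], [P → . A P ,], [P → . c , id], [P → . d P ,], [P' → . P] }  — shift
  I1: { [A → , . c], [P → , . c A] }  — shift
  I2: { [A → . , c], [P → . , c A], [P → . A P ,], [P → . c , id], [P → . d P ,], [P → A . P ,] }  — shift
  I3: { [P' → P .] }  — accept
  I4: { [P → c . , id] }  — shift
  I5: { [A → . , c], [P → . , c A], [P → . A P ,], [P → . c , id], [P → . d P ,], [P → d . P ,] }  — shift
  I6: { [P → d P . ,] }  — shift
  I7: { [P → d P , .] }  — reduce
  I8: { [P → c , . id] }  — shift
  I9: { [P → c , id .] }  — reduce
  I10: { [P → A P . ,] }  — shift
  I11: { [P → A P , .] }  — reduce
  I12: { [A → , c .], [A → . , c], [P → , c . A] }  — shift, reduce
  I13: { [A → , . c] }  — shift
  I14: { [P → , c A .] }  — reduce
  I15: { [A → , c .] }  — reduce

No state contains more than one complete item.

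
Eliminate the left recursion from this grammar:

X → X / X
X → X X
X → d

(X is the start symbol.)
X → d X'
X' → / X X'
X' → X X'
X' → ε

X is directly left-recursive. The standard transformation for
  A → A α₁ | ... | A α_m | β₁ | ... | β_n
is
  A  → β₁ A' | ... | β_n A'
  A' → α₁ A' | ... | α_m A' | ε

X → d becomes X → d X'
X → X / X becomes X' → / X X'
X → X X becomes X' → X X'
Add X' → ε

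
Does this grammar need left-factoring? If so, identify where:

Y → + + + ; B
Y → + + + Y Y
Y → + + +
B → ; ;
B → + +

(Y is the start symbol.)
Yes, Y has productions with common prefix '+ + +'

Left-factoring is needed when two productions for the same non-terminal
share a common prefix on the right-hand side.

Productions for Y:
  Y → + + + ; B
  Y → + + + Y Y
  Y → + + +
Productions for B:
  B → ; ;
  B → + +

Found common prefix '+ + +' in productions for Y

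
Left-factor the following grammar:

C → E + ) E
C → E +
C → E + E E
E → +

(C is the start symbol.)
Left-factoring transforms A → αβ₁ | αβ₂ into A → αA' and A' → β₁ | β₂
(α is the longest common prefix among the alternatives). Repeat until
no nonterminal has two alternatives with a common prefix.

Round 1: C has alternatives sharing prefix 'E +'. Introduce C': C → E + C'
  Add: C' → ) E
  Add: C' → ε
  Add: C' → E E

No remaining common prefixes — done.

Resulting grammar:
C → E + C'
C' → ) E
C' → ε
C' → E E
E → +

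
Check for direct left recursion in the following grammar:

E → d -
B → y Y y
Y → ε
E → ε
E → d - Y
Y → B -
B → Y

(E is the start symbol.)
E → d -: starts with d
B → y Y y: starts with y
Y → ε: starts with ε
E → ε: starts with ε
E → d - Y: starts with d
Y → B -: starts with B
B → Y: starts with Y

No direct left recursion found.

Answer: No direct left recursion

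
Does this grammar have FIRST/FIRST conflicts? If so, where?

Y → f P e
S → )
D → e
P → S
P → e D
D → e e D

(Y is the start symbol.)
A FIRST/FIRST conflict occurs when two productions N → α and N → β for the same non-terminal have FIRST(α) ∩ FIRST(β) ≠ ∅ (with ε ∈ FIRST of a nullable right-hand side, so two nullable alternatives also conflict).

FIRST sets of the non-terminals at (or reachable through a nullable prefix from) the front of some alternative:
  FIRST(S) = { ')' }

Productions for D:
  D → e: FIRST = { 'e' }
  D → e e D: FIRST = { 'e' }
Productions for P:
  P → S: FIRST = { ')' }
  P → e D: FIRST = { 'e' }
Y, S have only one production, so no FIRST/FIRST conflict is possible there.

Conflict for D: D → e and D → e e D
  Overlap: { 'e' }

Answer: Yes. D → e / D → e e D on { 'e' }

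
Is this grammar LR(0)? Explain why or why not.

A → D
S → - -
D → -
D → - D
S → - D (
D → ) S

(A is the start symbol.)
No. Shift-reduce conflict between [D → - .] and [D → . ) S]

A grammar is LR(0) if no state in the canonical LR(0) collection has:
  - both a shift item (dot before a terminal) and a complete item (shift-reduce conflict), or
  - two or more complete items (reduce-reduce conflict; the accept item [A' → A .] counts as a complete item here).

Augment with A' → A and build the canonical LR(0) collection (I0 = CLOSURE({[A' → . A]}), then GOTO on every symbol after a dot until no new states appear). It has 11 states:
  I0: { [A → . D], [A' → . A], [D → . ) S], [D → . - D], [D → . -] }  — shift
  I1: { [D → ) . S], [S → . - -], [S → . - D (] }  — shift
  I2: { [D → - . D], [D → - .], [D → . ) S], [D → . - D], [D → . -] }  — shift, reduce
  I3: { [A' → A .] }  — accept
  I4: { [A → D .] }  — reduce
  I5: { [D → - D .] }  — reduce
  I6: { [D → . ) S], [D → . - D], [D → . -], [S → - . -], [S → - . D (] }  — shift
  I7: { [D → ) S .] }  — reduce
  I8: { [D → - . D], [D → - .], [D → . ) S], [D → . - D], [D → . -], [S → - - .] }  — shift, 2 reduces
  I9: { [S → - D . (] }  — shift
  I10: { [S → - D ( .] }  — reduce

Conflict in state I2:
  Shift-reduce conflict between [D → - .] and [D → . ) S]
So the grammar is NOT LR(0).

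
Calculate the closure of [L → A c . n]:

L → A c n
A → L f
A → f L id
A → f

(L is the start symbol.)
{ [L → A c . n] }

To compute CLOSURE, for each item [A → α.Bβ] where B is a non-terminal, add [B → .γ] for all productions B → γ; repeat for the newly added items until nothing changes.

Start with: [L → A c . n]
The dot precedes the terminal n, so nothing is added.

CLOSURE = { [L → A c . n] }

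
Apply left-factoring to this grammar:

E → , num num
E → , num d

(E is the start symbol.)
E → , num E'
E' → num
E' → d

Left-factoring transforms A → αβ₁ | αβ₂ into A → αA' and A' → β₁ | β₂
(α is the longest common prefix among the alternatives). Repeat until
no nonterminal has two alternatives with a common prefix.

Round 1: E has alternatives sharing prefix ', num'. Introduce E': E → , num E'
  Add: E' → num
  Add: E' → d

No remaining common prefixes — done.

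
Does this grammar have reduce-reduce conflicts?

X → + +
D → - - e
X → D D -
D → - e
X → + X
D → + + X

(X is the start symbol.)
Augment with X' → X and build the canonical LR(0) collection (I0 = CLOSURE({[X' → . X]}), then GOTO on every symbol after a dot until no new states appear). It has 16 states:
  I0: { [D → . + + X], [D → . - - e], [D → . - e], [X → . + +], [X → . + X], [X → . D D -], [X' → . X] }  — shift
  I1: { [D → + . + X], [D → . + + X], [D → . - - e], [D → . - e], [X → + . +], [X → + . X], [X → . + +], [X → . + X], [X → . D D -] }  — shift
  I2: { [D → - . - e], [D → - . e] }  — shift
  I3: { [D → . + + X], [D → . - - e], [D → . - e], [X → D . D -] }  — shift
  I4: { [X' → X .] }  — accept
  I5: { [D → + . + X] }  — shift
  I6: { [X → D D . -] }  — shift
  I7: { [X → D D - .] }  — reduce
  I8: { [D → + + . X], [D → . + + X], [D → . - - e], [D → . - e], [X → . + +], [X → . + X], [X → . D D -] }  — shift
  I9: { [D → + + X .] }  — reduce
  I10: { [D → - - . e] }  — shift
  I11: { [D → - e .] }  — reduce
  I12: { [D → - - e .] }  — reduce
  I13: { [D → + + . X], [D → + . + X], [D → . + + X], [D → . - - e], [D → . - e], [X → + + .], [X → + . +], [X → + . X], [X → . + +], [X → . + X], [X → . D D -] }  — shift, reduce
  I14: { [X → + X .] }  — reduce
  I15: { [D → + + X .], [X → + X .] }  — 2 reduces

I15 contains complete items [D → + + X .], [X → + X .] — reduce-reduce conflict.

Answer: Yes — I15: [D → + + X .] vs [X → + X .]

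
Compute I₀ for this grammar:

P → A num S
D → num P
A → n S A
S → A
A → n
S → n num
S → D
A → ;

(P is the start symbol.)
{ [A → . ;], [A → . n S A], [A → . n], [P → . A num S], [P' → . P] }

First, augment the grammar with P' → P
I₀ = CLOSURE({ [P' → . P] }):
  [P' → . P] has the dot before P: add [P → . A num S]
  [P → . A num S] has the dot before A: add [A → . n S A], [A → . n], [A → . ;]
No further items can be added.

I₀ = { [A → . ;], [A → . n S A], [A → . n], [P → . A num S], [P' → . P] }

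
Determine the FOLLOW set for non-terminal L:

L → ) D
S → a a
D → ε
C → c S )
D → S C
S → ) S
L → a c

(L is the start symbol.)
{ $ }

To compute FOLLOW(L), find every occurrence of L on a right-hand side N → α L β: add FIRST(β) \ {ε}, and if β is empty or nullable also add FOLLOW(N). Iterate to a fixed point.

L is the start symbol, so $ ∈ FOLLOW(L).
L does not occur on any right-hand side.

Taking the union: FOLLOW(L) = { $ }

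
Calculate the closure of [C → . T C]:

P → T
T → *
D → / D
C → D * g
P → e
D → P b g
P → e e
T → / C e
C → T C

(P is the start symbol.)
{ [C → . T C], [T → . *], [T → . / C e] }

To compute CLOSURE, for each item [A → α.Bβ] where B is a non-terminal, add [B → .γ] for all productions B → γ; repeat for the newly added items until nothing changes.

Start with: [C → . T C]
  [C → . T C] has the dot before T: add [T → . *], [T → . / C e]
No further items can be added.

CLOSURE = { [C → . T C], [T → . *], [T → . / C e] }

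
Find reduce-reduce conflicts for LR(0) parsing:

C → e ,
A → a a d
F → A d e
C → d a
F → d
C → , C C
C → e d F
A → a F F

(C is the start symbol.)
Yes — I13: [A → a a d .] vs [F → d .]

Augment with C' → C and build the canonical LR(0) collection (I0 = CLOSURE({[C' → . C]}), then GOTO on every symbol after a dot until no new states appear). It has 20 states:
  I0: { [C → . , C C], [C → . d a], [C → . e ,], [C → . e d F], [C' → . C] }  — shift
  I1: { [C → , . C C], [C → . , C C], [C → . d a], [C → . e ,], [C → . e d F] }  — shift
  I2: { [C' → C .] }  — accept
  I3: { [C → d . a] }  — shift
  I4: { [C → e . ,], [C → e . d F] }  — shift
  I5: { [C → e , .] }  — reduce
  I6: { [A → . a F F], [A → . a a d], [C → e d . F], [F → . A d e], [F → . d] }  — shift
  I7: { [F → A . d e] }  — shift
  I8: { [C → e d F .] }  — reduce
  I9: { [A → . a F F], [A → . a a d], [A → a . F F], [A → a . a d], [F → . A d e], [F → . d] }  — shift
  I10: { [F → d .] }  — reduce
  I11: { [A → . a F F], [A → . a a d], [A → a F . F], [F → . A d e], [F → . d] }  — shift
  I12: { [A → . a F F], [A → . a a d], [A → a . F F], [A → a . a d], [A → a a . d], [F → . A d e], [F → . d] }  — shift
  I13: { [A → a a d .], [F → d .] }  — 2 reduces
  I14: { [A → a F F .] }  — reduce
  I15: { [F → A d . e] }  — shift
  I16: { [F → A d e .] }  — reduce
  I17: { [C → d a .] }  — reduce
  I18: { [C → , C . C], [C → . , C C], [C → . d a], [C → . e ,], [C → . e d F] }  — shift
  I19: { [C → , C C .] }  — reduce

I13 contains complete items [A → a a d .], [F → d .] — reduce-reduce conflict.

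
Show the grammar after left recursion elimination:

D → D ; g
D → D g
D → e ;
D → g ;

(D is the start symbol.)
D → e ; D'
D → g ; D'
D' → ; g D'
D' → g D'
D' → ε

D is directly left-recursive. The standard transformation for
  A → A α₁ | ... | A α_m | β₁ | ... | β_n
is
  A  → β₁ A' | ... | β_n A'
  A' → α₁ A' | ... | α_m A' | ε

D → e ; becomes D → e ; D'
D → g ; becomes D → g ; D'
D → D ; g becomes D' → ; g D'
D → D g becomes D' → g D'
Add D' → ε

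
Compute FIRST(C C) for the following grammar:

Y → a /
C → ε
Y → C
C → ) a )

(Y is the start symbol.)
{ ')', ε }

FIRST sets of the non-terminals involved (from the grammar, by fixed-point iteration):
  FIRST(C) = { ')', ε }

To compute FIRST(C C), process the symbols left to right:
Symbol C is a non-terminal. Add FIRST(C) \ {ε} = { ')' }
C is nullable (ε ∈ FIRST(C)), continue to the next symbol.
Symbol C is a non-terminal. Add FIRST(C) \ {ε} = { ')' }
C is nullable (ε ∈ FIRST(C)), continue to the next symbol.
All symbols are nullable, so ε is in the result.
FIRST(C C) = { ')', ε }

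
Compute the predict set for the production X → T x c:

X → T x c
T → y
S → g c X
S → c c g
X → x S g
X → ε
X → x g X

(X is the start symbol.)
{ 'y' }

PREDICT(X → T x c) = (FIRST(RHS) \ {ε}) ∪ (FOLLOW(X) if ε ∈ FIRST(RHS), i.e. RHS ⇒* ε)
FIRST(T) = { 'y' }
FIRST(T x c) = { 'y' }
ε ∉ FIRST(T x c), so FOLLOW(X) is not added.
PREDICT(X → T x c) = { 'y' }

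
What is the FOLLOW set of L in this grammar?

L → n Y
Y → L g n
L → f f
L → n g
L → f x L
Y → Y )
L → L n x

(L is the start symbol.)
{ $, 'g', 'n' }

To compute FOLLOW(L), find every occurrence of L on a right-hand side N → α L β: add FIRST(β) \ {ε}, and if β is empty or nullable also add FOLLOW(N). Iterate to a fixed point.

L is the start symbol, so $ ∈ FOLLOW(L).
In Y → L g n: L is followed by g n, add FIRST(g n) \ {ε} = { 'g' }
In L → f x L: L is at the end; this adds FOLLOW(L) to itself — nothing new
In L → L n x: L is followed by n x, add FIRST(n x) \ {ε} = { 'n' }

Taking the union: FOLLOW(L) = { $, 'g', 'n' }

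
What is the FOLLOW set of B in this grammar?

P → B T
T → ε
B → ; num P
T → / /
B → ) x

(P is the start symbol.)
To compute FOLLOW(B), find every occurrence of B on a right-hand side N → α B β: add FIRST(β) \ {ε}, and if β is empty or nullable also add FOLLOW(N). Iterate to a fixed point.

In P → B T: B is followed by T, add FIRST(T) \ {ε} = { '/' }
  T is nullable, so also add FOLLOW(P)

The FOLLOW sets referred to above (computed the same way, to a fixed point):
  FOLLOW(P) = { $, '/' }

Taking the union: FOLLOW(B) = { $, '/' }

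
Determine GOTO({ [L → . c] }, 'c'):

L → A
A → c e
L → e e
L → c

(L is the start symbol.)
{ [L → c .] }

GOTO(I, 'c') = CLOSURE({ [A → αX.β] : [A → α.Xβ] ∈ I, X = 'c' })

Items with dot before 'c', with the dot advanced:
  [L → . c] → [L → c .]
Closure adds nothing (no advanced item has the dot before a non-terminal).

GOTO = { [L → c .] }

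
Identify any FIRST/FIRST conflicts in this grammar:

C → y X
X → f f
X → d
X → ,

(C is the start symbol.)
No FIRST/FIRST conflicts.

A FIRST/FIRST conflict occurs when two productions N → α and N → β for the same non-terminal have FIRST(α) ∩ FIRST(β) ≠ ∅ (with ε ∈ FIRST of a nullable right-hand side, so two nullable alternatives also conflict).

Productions for X:
  X → f f: FIRST = { 'f' }
  X → d: FIRST = { 'd' }
  X → ,: FIRST = { ',' }
C has only one production, so no FIRST/FIRST conflict is possible there.

All alternatives of each non-terminal have pairwise disjoint FIRST sets.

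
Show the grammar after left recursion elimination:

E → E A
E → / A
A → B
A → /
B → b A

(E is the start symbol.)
E → / A E'
E' → A E'
E' → ε
A → B
A → /
B → b A

E is directly left-recursive. The standard transformation for
  A → A α₁ | ... | A α_m | β₁ | ... | β_n
is
  A  → β₁ A' | ... | β_n A'
  A' → α₁ A' | ... | α_m A' | ε

E → / A becomes E → / A E'
E → E A becomes E' → A E'
Add E' → ε

Productions for other non-terminals are unchanged:
  A → B
  A → /
  B → b A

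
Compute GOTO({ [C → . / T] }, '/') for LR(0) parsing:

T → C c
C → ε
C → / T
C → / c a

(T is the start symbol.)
GOTO(I, '/') = CLOSURE({ [A → αX.β] : [A → α.Xβ] ∈ I, X = '/' })

Items with dot before '/', with the dot advanced:
  [C → . / T] → [C → / . T]
Closure of the advanced items:
  [C → / . T] has the dot before T: add [T → . C c]
  [T → . C c] has the dot before C: add [C → .], [C → . / T], [C → . / c a]

GOTO = { [C → . / T], [C → . / c a], [C → .], [C → / . T], [T → . C c] }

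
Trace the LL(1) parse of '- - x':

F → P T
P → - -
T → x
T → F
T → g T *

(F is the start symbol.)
LL(1) parsing maintains a stack (initially the start symbol over $) and the input. At each step: if the stack top is a terminal, match it against the current input token; if it is a non-terminal N, replace it with the RHS of M[N, lookahead] (the unique production whose predict set contains the lookahead).

Stack is shown with the top on the left.

Stack    Input    Action
------------------------
F $      - - x $  output F → P T
P T $    - - x $  output P → - -
- - T $  - - x $  match '-'
- T $    - x $    match '-'
T $      x $      output T → x
x $      x $      match 'x'
$        $        accept

The string is accepted.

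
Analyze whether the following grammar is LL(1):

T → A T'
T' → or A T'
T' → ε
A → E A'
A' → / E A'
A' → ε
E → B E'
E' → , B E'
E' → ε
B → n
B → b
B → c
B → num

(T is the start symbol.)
Yes, the grammar is LL(1).

Relevant sets:
  FOLLOW(T') = { $ }
  FOLLOW(A') = { $, 'or' }
  FOLLOW(E') = { $, '/', 'or' }

For T':
  PREDICT(T' → or A T') = { 'or' }
  PREDICT(T' → ε) = { $ }
For A':
  PREDICT(A' → '/' E A') = { '/' }
  PREDICT(A' → ε) = { $, 'or' }
For E':
  PREDICT(E' → ',' B E') = { ',' }
  PREDICT(E' → ε) = { $, '/', 'or' }
For B:
  PREDICT(B → n) = { 'n' }
  PREDICT(B → b) = { 'b' }
  PREDICT(B → c) = { 'c' }
  PREDICT(B → num) = { 'num' }
T, A, E have a single production, so nothing to check there.

All predict sets are disjoint. The grammar IS LL(1).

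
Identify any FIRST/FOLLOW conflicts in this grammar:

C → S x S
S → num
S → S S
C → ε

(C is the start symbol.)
A FIRST/FOLLOW conflict occurs when a non-terminal N has a nullable alternative N → β (β ⇒* ε) and another alternative N → α with FIRST(α) ∩ FOLLOW(N) ≠ ∅: on such a lookahead the parser cannot decide between expanding α and letting N vanish via β.

Nullable non-terminals: C.
FIRST sets used below: FIRST(S) = { 'num' }

C: nullable alternative(s) C → ε; FOLLOW(C) = { $ }
  C → S x S: FIRST \ {ε} = { 'num' } — disjoint from FOLLOW(C)
  C → ε: FIRST \ {ε} = { } — this is the only nullable alternative, skip

S has no nullable alternative, so no FIRST/FOLLOW check is needed there.

No FIRST/FOLLOW conflicts found.

Answer: No FIRST/FOLLOW conflicts.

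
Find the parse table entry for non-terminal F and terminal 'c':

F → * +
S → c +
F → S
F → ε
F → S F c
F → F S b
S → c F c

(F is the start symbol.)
To find M[F, 'c'], we find productions for F where 'c' is in the predict set (PREDICT(N → α) = (FIRST(α) \ {ε}) ∪ (FOLLOW(N) if α ⇒* ε)).

Relevant sets:
  FIRST(S) = { 'c' }
  FIRST(F) = { '*', 'c', ε }
  FOLLOW(F) = { $, 'c' }

F → * +: PREDICT = { '*' }
F → S: PREDICT = { 'c' }
  'c' is in predict set, so this production goes in M[F, 'c']
F → ε: PREDICT = { $, 'c' }
  'c' is in predict set, so this production goes in M[F, 'c']
F → S F c: PREDICT = { 'c' }
  'c' is in predict set, so this production goes in M[F, 'c']
F → F S b: PREDICT = { '*', 'c' }
  'c' is in predict set, so this production goes in M[F, 'c']

M[F, 'c'] = F → S, F → ε, F → S F c, F → F S b  (a multiply-defined cell — the grammar is not LL(1))

Answer: F → S, F → ε, F → S F c, F → F S b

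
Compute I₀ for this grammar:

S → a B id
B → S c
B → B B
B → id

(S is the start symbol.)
{ [S → . a B id], [S' → . S] }

First, augment the grammar with S' → S
I₀ = CLOSURE({ [S' → . S] }):
  [S' → . S] has the dot before S: add [S → . a B id]
No further items can be added.

I₀ = { [S → . a B id], [S' → . S] }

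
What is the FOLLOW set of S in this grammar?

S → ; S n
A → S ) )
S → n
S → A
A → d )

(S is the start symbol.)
To compute FOLLOW(S), find every occurrence of S on a right-hand side N → α S β: add FIRST(β) \ {ε}, and if β is empty or nullable also add FOLLOW(N). Iterate to a fixed point.

S is the start symbol, so $ ∈ FOLLOW(S).
In S → ; S n: S is followed by n, add FIRST(n) \ {ε} = { 'n' }
In A → S ) ): S is followed by ')' ')', add FIRST(')' ')') \ {ε} = { ')' }

Taking the union: FOLLOW(S) = { $, ')', 'n' }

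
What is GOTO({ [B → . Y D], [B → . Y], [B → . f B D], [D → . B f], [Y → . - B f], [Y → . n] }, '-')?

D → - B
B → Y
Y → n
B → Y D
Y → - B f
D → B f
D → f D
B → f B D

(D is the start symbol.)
GOTO(I, '-') = CLOSURE({ [A → αX.β] : [A → α.Xβ] ∈ I, X = '-' })

Items with dot before '-', with the dot advanced:
  [Y → . - B f] → [Y → - . B f]
Closure of the advanced items:
  [Y → - . B f] has the dot before B: add [B → . Y], [B → . Y D], [B → . f B D]
  [B → . Y] has the dot before Y: add [Y → . n], [Y → . - B f]

GOTO = { [B → . Y D], [B → . Y], [B → . f B D], [Y → - . B f], [Y → . - B f], [Y → . n] }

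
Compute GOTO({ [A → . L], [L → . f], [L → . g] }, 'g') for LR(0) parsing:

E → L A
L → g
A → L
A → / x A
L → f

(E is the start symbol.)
{ [L → g .] }

GOTO(I, 'g') = CLOSURE({ [A → αX.β] : [A → α.Xβ] ∈ I, X = 'g' })

Items with dot before 'g', with the dot advanced:
  [L → . g] → [L → g .]
Closure adds nothing (no advanced item has the dot before a non-terminal).

GOTO = { [L → g .] }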